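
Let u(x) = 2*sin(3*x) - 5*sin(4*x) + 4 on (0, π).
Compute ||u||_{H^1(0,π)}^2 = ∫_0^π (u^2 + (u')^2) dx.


||u||_{H^1(0,π)}^2 = 32/3 + 497*π/2

u'(x) = 6*cos(3*x) - 20*cos(4*x).
Expand u² and (u')² and integrate term by term on (0, π), using: for integers n ≥ 1, ∫_0^π sin²(nx) dx = ∫_0^π cos²(nx) dx = π/2; for n ≠ n', ∫_0^π sin(nx)sin(n'x) dx = ∫_0^π cos(nx)cos(n'x) dx = 0; and by product-to-sum, ∫_0^π sin(nx)cos(n'x) dx = ½∫_0^π [sin((n+n')x) + sin((n−n')x)] dx, which is 0 when n+n' is even and 2n/(n²−n'²) when n+n' is odd (it need not vanish on (0, π)). For the constant mode: ∫_0^π 1 dx = π, ∫_0^π cos(nx) dx = 0, ∫_0^π sin(nx) dx = (1−(−1)^n)/n.
  u² squared terms: (4)²·∫1 dx = 16·π = 16*π;  (-5)²·∫sin(4x)² dx = 25·π/2 = 25*π/2;  (2)²·∫sin(3x)² dx = 4·π/2 = 2*π.
  u² cross terms: 2·(4)·(-5)·∫1·sin(4x) dx = -40·(0) = 0;  2·(4)·(2)·∫1·sin(3x) dx = 16·(2/3) = 32/3;  2·(-5)·(2)·∫sin(4x)·sin(3x) dx = -20·(0) = 0.
  So ∫_0^π u² dx = 16*π + 25*π/2 + 2*π + 0 + 32/3 + 0 = 32/3 + 61*π/2.
  (u')² squared terms: (-20)²·∫cos(4x)² dx = 400·π/2 = 200*π;  (6)²·∫cos(3x)² dx = 36·π/2 = 18*π.
  (u')² cross terms: 2·(-20)·(6)·∫cos(4x)·cos(3x) dx = -240·(0) = 0.
  So ∫_0^π (u')² dx = 200*π + 18*π + 0 = 218*π.
||u||_{H^1}^2 = (32/3 + 61*π/2) + (218*π) = 32/3 + 497*π/2.


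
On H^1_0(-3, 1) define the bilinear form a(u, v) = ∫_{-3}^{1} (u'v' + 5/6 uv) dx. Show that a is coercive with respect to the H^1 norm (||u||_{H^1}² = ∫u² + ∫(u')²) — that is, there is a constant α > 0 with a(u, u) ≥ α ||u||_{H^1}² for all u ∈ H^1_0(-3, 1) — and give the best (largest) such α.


α = (π^2 + 40/3)/(π^2 + 16)

Coercivity of a(·,·) on H^1_0(-3, 1) means a(u, u) ≥ α ||u||_{H^1}² for every u ∈ H^1_0.
The interval has length L = 4, and Poincaré/coercivity depend only on L. Here a(u, u) = ∫(u')² + (5/6)·∫u².
Here 0 < c = 5/6 < 1. The condition a(u,u) ≥ α||u||_{H^1}² reads (1−α)∫(u')² ≥ (α−c)∫u². Any admissible α is ≤ 1 (rapidly oscillating u have ∫u²/∫(u')² → 0), and α = 1 would force 0 ≥ (1−c)∫u², impossible since c < 1; so 1−α > 0. By the sharp Poincaré inequality on H^1_0 of an interval of length L, ∫(u')² ≥ (π/L)²∫u² with equality for the first sine mode sin(π(x−x₀)/L) (x₀ the left endpoint), so the inequality holds for all u iff (1−α)(π/L)² ≥ α − c, i.e. α ≤ ((π/L)² + c)/((π/L)² + 1) = (1 + c(L/π)²)/(1 + (L/π)²). With (π/L)² = π^2/16 and c = 5/6, the largest admissible constant is α = ((π/L)² + c)/((π/L)² + 1).
Simplifying, α = (π^2 + 40/3)/(π^2 + 16).


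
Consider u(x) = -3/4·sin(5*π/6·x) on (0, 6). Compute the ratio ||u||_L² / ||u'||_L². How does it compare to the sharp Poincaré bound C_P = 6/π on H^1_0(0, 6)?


||u||_L² / ||u'||_L² = 6/(5*π) < C_P = 6/π.

u(x) = -3/4·sin(5*π/6·x), so u'(x) = -5*π*cos(5*π*x/6)/8.
Writing u(x) = A·sin(kπx/L) with A = -3/4 and k = 5, use ∫_0^L sin²(kπx/L) dx = L/2 and ∫_0^L cos²(kπx/L) dx = L/2.
u² = 9/16·sin²(5*π/6·x) and (u')² = 25*π^2/64·cos²(5*π/6·x), and each of sin², cos² integrates to L/2 = 3 over (0, 6).
∫_0^6 u² dx = 27/16, so ||u||_L² = 3*sqrt(3)/4.
∫_0^6 (u')² dx = 75*π^2/64, so ||u'||_L² = 5*sqrt(3)*π/8.
Ratio ||u||_L² / ||u'||_L² = 6/(5*π).
Sharp Poincaré constant on H^1_0(0, 6) is C_P = L/π = 6/π, achieved by sin(π/6·x).
This is the k = 5 harmonic; the ratio L/(kπ) is strictly less than C_P = L/π, consistent with the sharp inequality ||u||_L² ≤ C_P ||u'||_L².


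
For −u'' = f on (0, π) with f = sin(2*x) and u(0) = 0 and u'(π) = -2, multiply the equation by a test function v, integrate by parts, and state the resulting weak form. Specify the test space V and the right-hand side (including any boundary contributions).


V = {v ∈ H^1(0, π) : v(0) = 0} (test functions vanish at x = 0 where u is specified); weak form: ∫_0^π u'v' dx = ∫_0^π (sin(2*x)) v dx − 2·v(π) for all v ∈ V.

Multiply both sides by a test function v and integrate from 0 to π:
  ∫_0^π −u''(x) v(x) dx = ∫_0^π f(x) v(x) dx.
Integrate the LHS by parts once:
  ∫_0^π −u'' v dx = −[u'(x) v(x)]_0^π + ∫_0^π u'(x) v'(x) dx.
Thus ∫_0^π u'(x) v'(x) dx = ∫_0^π f(x) v(x) dx + [u'(x) v(x)]_0^π.
Choose V so that boundary terms are either known or forced to vanish.
Mixed BC: u(0) = 0 (Dirichlet) and u'(π) = -2 (Neumann). Define V = {v ∈ H^1(0, π) : v(0) = 0}. Then [u' v]_0^π = u'(π)·v(π) − u'(0)·0 = − 2·v(π).
Weak formulation: find u (satisfying any essential BC) such that ∫_0^π u'(x) v'(x) dx = ∫_0^π f v dx − 2·v(π) for all v ∈ V (Dirichlet at 0 absorbed into V; Neumann datum at x = π contributes the boundary term).
Substituting f(x) = sin(2*x), the right-hand side is ∫_0^π (sin(2*x)) v dx − 2·v(π).


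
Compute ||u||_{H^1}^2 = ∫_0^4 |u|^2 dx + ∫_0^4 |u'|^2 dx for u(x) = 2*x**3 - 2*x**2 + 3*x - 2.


||u||_{H^1}^2 = 1200628/105

The H^1 norm (squared) on an interval (0, L) is
  ||u||_{H^1}^2 = ∫_0^L u(x)^2 dx + ∫_0^L u'(x)^2 dx.
Compute u'(x) = 6*x**2 - 4*x + 3.
Then u(x)^2 = 4*x**6 - 8*x**5 + 16*x**4 - 20*x**3 + 17*x**2 - 12*x + 4 and u'(x)^2 = 36*x**4 - 48*x**3 + 52*x**2 - 24*x + 9.
Integrate each monomial from 0 to 4 using ∫_0^4 c·x^n dx = c·4^(n+1)/(n+1):
  ∫_0^4 u(x)^2 dx = ∫_0^4 (4*x^6 - 8*x^5 + 16*x^4 - 20*x^3 + 17*x^2 - 12*x + 4) dx. Term by term:
    ∫_0^4 4*x^6 dx = 65536/7;  ∫_0^4 -8*x^5 dx = -16384/3;  ∫_0^4 16*x^4 dx = 16384/5;
    ∫_0^4 -20*x^3 dx = -1280;  ∫_0^4 17*x^2 dx = 1088/3;  ∫_0^4 -12*x dx = -96;
    ∫_0^4 4 dx = 16.
  Sum: 65536/7 − 16384/3 + 16384/5 − 1280 + 1088/3 − 96 + 16 = 648944/105.
  ∫_0^4 u'(x)^2 dx = ∫_0^4 (36*x^4 - 48*x^3 + 52*x^2 - 24*x + 9) dx. Term by term:
    ∫_0^4 36*x^4 dx = 36864/5;  ∫_0^4 -48*x^3 dx = -3072;  ∫_0^4 52*x^2 dx = 3328/3;
    ∫_0^4 -24*x dx = -192;  ∫_0^4 9 dx = 36.
  Sum: 36864/5 − 3072 + 3328/3 − 192 + 36 = 78812/15.
Adding: ||u||_{H^1}^2 = 648944/105 + 78812/15 = 1200628/105.


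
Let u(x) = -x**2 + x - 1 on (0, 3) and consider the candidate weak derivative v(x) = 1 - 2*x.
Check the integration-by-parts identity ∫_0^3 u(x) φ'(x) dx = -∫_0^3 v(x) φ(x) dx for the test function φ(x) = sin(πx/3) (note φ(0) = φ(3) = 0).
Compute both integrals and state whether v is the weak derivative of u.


LHS = 12/π, RHS = 12/π. Yes, v = u' weakly.

u(x) = -x**2 + x - 1, classical derivative u'(x) = 1 - 2*x.
φ(x) = sin(πx/3), so φ'(x) = π*cos(π*x/3)/3.
Note φ(0) = φ(3) = 0, so the boundary term u·φ vanishes.
LHS = ∫_0^3 u(x) φ'(x) dx = ∫_0^3 (-π*x^2*cos(π*x/3)/3 + π*x*cos(π*x/3)/3 - π*cos(π*x/3)/3) dx. Term by term:
  ∫_0^3 -π*cos(π*x/3)/3 dx = 0;  ∫_0^3 -π*x^2*cos(π*x/3)/3 dx = 18/π;  ∫_0^3 π*x*cos(π*x/3)/3 dx = -6/π.
Sum: 0 + 18/π − 6/π = 12/π.
So LHS = 12/π.
∫_0^3 v(x) φ(x) dx = ∫_0^3 (-2*x*sin(π*x/3) + sin(π*x/3)) dx. Term by term:
  ∫_0^3 -2*x*sin(π*x/3) dx = -18/π;  ∫_0^3 sin(π*x/3) dx = 6/π.
Sum: -18/π + 6/π = -12/π.
So RHS = -∫_0^3 v(x) φ(x) dx = 12/π.
LHS = RHS, so the identity holds for this test φ.
Moreover u is smooth here and v(x) = u'(x) = 1 - 2*x pointwise, so the identity holds for every test function. Hence v is the weak derivative of u.


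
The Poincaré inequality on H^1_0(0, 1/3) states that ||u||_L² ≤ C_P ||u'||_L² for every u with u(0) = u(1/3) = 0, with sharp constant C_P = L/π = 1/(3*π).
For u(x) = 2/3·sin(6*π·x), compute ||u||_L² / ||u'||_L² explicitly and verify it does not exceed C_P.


||u||_L² / ||u'||_L² = 1/(6*π) < C_P = 1/(3*π).

u(x) = 2/3·sin(6*π·x), so u'(x) = 4*π*cos(6*π*x).
Writing u(x) = A·sin(kπx/L) with A = 2/3 and k = 2, use ∫_0^L sin²(kπx/L) dx = L/2 and ∫_0^L cos²(kπx/L) dx = L/2.
u² = 4/9·sin²(6*π·x) and (u')² = 16*π^2·cos²(6*π·x), and each of sin², cos² integrates to L/2 = 1/6 over (0, 1/3).
∫_0^1/3 u² dx = 2/27, so ||u||_L² = sqrt(6)/9.
∫_0^1/3 (u')² dx = 8*π^2/3, so ||u'||_L² = 2*sqrt(6)*π/3.
Ratio ||u||_L² / ||u'||_L² = 1/(6*π).
Sharp Poincaré constant on H^1_0(0, 1/3) is C_P = L/π = 1/(3*π), achieved by sin(3*π·x).
This is the k = 2 harmonic; the ratio L/(kπ) is strictly less than C_P = L/π, consistent with the sharp inequality ||u||_L² ≤ C_P ||u'||_L².


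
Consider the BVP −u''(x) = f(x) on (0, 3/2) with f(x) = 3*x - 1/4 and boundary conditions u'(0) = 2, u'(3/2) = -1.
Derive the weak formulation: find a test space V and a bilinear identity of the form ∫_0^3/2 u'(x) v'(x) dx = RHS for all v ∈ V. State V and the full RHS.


V = H^1(0, 3/2) (v unrestricted at boundary; u is determined up to an additive constant); weak form: ∫_0^3/2 u'v' dx = ∫_0^3/2 (3*x - 1/4) v dx − v(3/2) − 2·v(0) for all v ∈ V.

Multiply both sides by a test function v and integrate from 0 to 3/2:
  ∫_0^3/2 −u''(x) v(x) dx = ∫_0^3/2 f(x) v(x) dx.
Integrate the LHS by parts once:
  ∫_0^3/2 −u'' v dx = −[u'(x) v(x)]_0^3/2 + ∫_0^3/2 u'(x) v'(x) dx.
Thus ∫_0^3/2 u'(x) v'(x) dx = ∫_0^3/2 f(x) v(x) dx + [u'(x) v(x)]_0^3/2.
Choose V so that boundary terms are either known or forced to vanish.
u has inhomogeneous Neumann u'(0) = 2, u'(3/2) = -1. [u' v]_0^3/2 = (-1)·v(3/2) − (2)·v(0) = − v(3/2) − 2·v(0). Take V = H^1(0, 3/2); boundary term becomes part of RHS.
Weak formulation: find u (satisfying any essential BC) such that ∫_0^3/2 u'(x) v'(x) dx = ∫_0^3/2 f v dx − v(3/2) − 2·v(0) for all v ∈ V (Neumann data are natural BCs: they enter the RHS as boundary terms).
Substituting f(x) = 3*x - 1/4, the right-hand side is ∫_0^3/2 (3*x - 1/4) v dx − v(3/2) − 2·v(0).
Compatibility check (pure Neumann): taking v ≡ 1 ∈ V gives 0 = ∫_0^3/2 f dx + (-1) − (2), i.e. ∫_0^3/2 f dx must equal u'(0) − u'(3/2) = 3. Indeed ∫_0^3/2 (3*x - 1/4) dx = 3, so the data are compatible. The solution is then unique only up to an additive constant (fix it e.g. by requiring ∫_0^3/2 u dx = 0).


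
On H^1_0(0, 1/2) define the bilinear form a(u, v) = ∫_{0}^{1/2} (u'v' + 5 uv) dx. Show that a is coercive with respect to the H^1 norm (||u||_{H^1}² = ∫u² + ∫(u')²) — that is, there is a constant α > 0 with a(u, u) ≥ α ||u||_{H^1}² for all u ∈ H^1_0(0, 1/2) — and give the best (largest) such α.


α = 1

Coercivity of a(·,·) on H^1_0(0, 1/2) means a(u, u) ≥ α ||u||_{H^1}² for every u ∈ H^1_0.
The interval has length L = 1/2, and Poincaré/coercivity depend only on L. Here a(u, u) = ∫(u')² + (5)·∫u².
Here c = 5 ≥ 1, so a(u,u) = ∫(u')² + c∫u² ≥ ∫(u')² + ∫u² = ||u||_{H^1}², i.e. α = 1 works. No larger α is possible: a(u,u) ≥ α||u||_{H^1}² means (1−α)∫(u')² ≥ (α−c)∫u², and for the modes u_n = sin(nπ(x−x₀)/L) (x₀ the left endpoint) one has ∫u_n²/∫(u_n')² = (L/(nπ))² → 0, so a(u_n,u_n)/||u_n||_{H^1}² → 1. Hence the optimal constant is α = 1.
Therefore α = 1.


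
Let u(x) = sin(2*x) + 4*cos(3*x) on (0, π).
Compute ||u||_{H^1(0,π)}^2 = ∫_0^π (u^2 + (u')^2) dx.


||u||_{H^1(0,π)}^2 = -64 + 165*π/2

u'(x) = -12*sin(3*x) + 2*cos(2*x).
Expand u² and (u')² and integrate term by term on (0, π), using: for integers n ≥ 1, ∫_0^π sin²(nx) dx = ∫_0^π cos²(nx) dx = π/2; for n ≠ n', ∫_0^π sin(nx)sin(n'x) dx = ∫_0^π cos(nx)cos(n'x) dx = 0; and by product-to-sum, ∫_0^π sin(nx)cos(n'x) dx = ½∫_0^π [sin((n+n')x) + sin((n−n')x)] dx, which is 0 when n+n' is even and 2n/(n²−n'²) when n+n' is odd (it need not vanish on (0, π)).
  u² squared terms: (4)²·∫cos(3x)² dx = 16·π/2 = 8*π;  (1)²·∫sin(2x)² dx = 1·π/2 = π/2.
  u² cross terms: 2·(4)·(1)·∫cos(3x)·sin(2x) dx = 8·(-4/5) = -32/5.
  So ∫_0^π u² dx = 8*π + π/2 − 32/5 = -32/5 + 17*π/2.
  (u')² squared terms: (-12)²·∫sin(3x)² dx = 144·π/2 = 72*π;  (2)²·∫cos(2x)² dx = 4·π/2 = 2*π.
  (u')² cross terms: 2·(-12)·(2)·∫sin(3x)·cos(2x) dx = -48·(6/5) = -288/5.
  So ∫_0^π (u')² dx = 72*π + 2*π − 288/5 = -288/5 + 74*π.
||u||_{H^1}^2 = (-32/5 + 17*π/2) + (-288/5 + 74*π) = -64 + 165*π/2.


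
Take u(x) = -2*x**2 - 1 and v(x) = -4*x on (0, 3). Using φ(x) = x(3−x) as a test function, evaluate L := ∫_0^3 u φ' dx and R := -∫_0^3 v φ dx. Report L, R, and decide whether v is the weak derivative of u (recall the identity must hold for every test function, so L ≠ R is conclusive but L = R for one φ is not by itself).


LHS = 27, RHS = 27. Yes, v = u' weakly.

u(x) = -2*x**2 - 1, classical derivative u'(x) = -4*x.
φ(x) = x(3−x), so φ'(x) = 3 - 2*x.
Note φ(0) = φ(3) = 0, so the boundary term u·φ vanishes.
LHS = ∫_0^3 u(x) φ'(x) dx = ∫_0^3 (4*x^3 - 6*x^2 + 2*x - 3) dx. Term by term:
  ∫_0^3 4*x^3 dx = 81;  ∫_0^3 -6*x^2 dx = -54;  ∫_0^3 2*x dx = 9;
  ∫_0^3 -3 dx = -9.
Sum: 81 − 54 + 9 − 9 = 27.
So LHS = 27.
∫_0^3 v(x) φ(x) dx = ∫_0^3 (4*x^3 - 12*x^2) dx. Term by term:
  ∫_0^3 4*x^3 dx = 81;  ∫_0^3 -12*x^2 dx = -108.
Sum: 81 − 108 = -27.
So RHS = -∫_0^3 v(x) φ(x) dx = 27.
LHS = RHS, so the identity holds for this test φ.
Moreover u is smooth here and v(x) = u'(x) = -4*x pointwise, so the identity holds for every test function. Hence v is the weak derivative of u.


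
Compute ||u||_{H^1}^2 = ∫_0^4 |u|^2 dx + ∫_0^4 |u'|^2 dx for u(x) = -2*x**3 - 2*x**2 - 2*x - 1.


||u||_{H^1}^2 = 3118292/105

The H^1 norm (squared) on an interval (0, L) is
  ||u||_{H^1}^2 = ∫_0^L u(x)^2 dx + ∫_0^L u'(x)^2 dx.
Compute u'(x) = -6*x**2 - 4*x - 2.
Then u(x)^2 = 4*x**6 + 8*x**5 + 12*x**4 + 12*x**3 + 8*x**2 + 4*x + 1 and u'(x)^2 = 36*x**4 + 48*x**3 + 40*x**2 + 16*x + 4.
Integrate each monomial from 0 to 4 using ∫_0^4 c·x^n dx = c·4^(n+1)/(n+1):
  ∫_0^4 u(x)^2 dx = ∫_0^4 (4*x^6 + 8*x^5 + 12*x^4 + 12*x^3 + 8*x^2 + 4*x + 1) dx. Term by term:
    ∫_0^4 4*x^6 dx = 65536/7;  ∫_0^4 8*x^5 dx = 16384/3;  ∫_0^4 12*x^4 dx = 12288/5;
    ∫_0^4 12*x^3 dx = 768;  ∫_0^4 8*x^2 dx = 512/3;  ∫_0^4 4*x dx = 32;
    ∫_0^4 1 dx = 4.
  Sum: 65536/7 + 16384/3 + 12288/5 + 768 + 512/3 + 32 + 4 = 638956/35.
  ∫_0^4 u'(x)^2 dx = ∫_0^4 (36*x^4 + 48*x^3 + 40*x^2 + 16*x + 4) dx. Term by term:
    ∫_0^4 36*x^4 dx = 36864/5;  ∫_0^4 48*x^3 dx = 3072;  ∫_0^4 40*x^2 dx = 2560/3;
    ∫_0^4 16*x dx = 128;  ∫_0^4 4 dx = 16.
  Sum: 36864/5 + 3072 + 2560/3 + 128 + 16 = 171632/15.
Adding: ||u||_{H^1}^2 = 638956/35 + 171632/15 = 3118292/105.


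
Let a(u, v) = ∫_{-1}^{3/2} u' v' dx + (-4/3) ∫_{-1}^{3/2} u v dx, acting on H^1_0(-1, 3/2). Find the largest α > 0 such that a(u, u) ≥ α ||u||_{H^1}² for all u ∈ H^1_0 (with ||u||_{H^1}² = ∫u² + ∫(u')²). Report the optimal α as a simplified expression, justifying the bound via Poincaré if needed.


α = 4*(-25 + 3*π^2)/(3*(25 + 4*π^2))

Coercivity of a(·,·) on H^1_0(-1, 3/2) means a(u, u) ≥ α ||u||_{H^1}² for every u ∈ H^1_0.
The interval has length L = 5/2, and Poincaré/coercivity depend only on L. Here a(u, u) = ∫(u')² + (-4/3)·∫u².
Here c = -4/3 < 0 with |c| < (π/L)² = 4*π^2/25, so coercivity still holds. The condition a(u,u) ≥ α||u||_{H^1}² reads (1−α)∫(u')² ≥ (α−c)∫u². Any admissible α is ≤ 1 (rapidly oscillating u have ∫u²/∫(u')² → 0), and α = 1 would force 0 ≥ (1−c)∫u², impossible since c < 1; so 1−α > 0. By the sharp Poincaré inequality on H^1_0 of an interval of length L, ∫(u')² ≥ (π/L)²∫u² with equality for the first sine mode sin(π(x−x₀)/L) (x₀ the left endpoint), so the inequality holds for all u iff (1−α)(π/L)² ≥ α − c, i.e. α ≤ ((π/L)² + c)/((π/L)² + 1) = (1 + c(L/π)²)/(1 + (L/π)²). (Direct route, valid since c ≤ 0: Poincaré gives c∫u² ≥ c(L/π)²∫(u')², so a(u,u) ≥ (1 + c(L/π)²)∫(u')², while ||u||_{H^1}² ≤ (1 + (L/π)²)∫(u')²; dividing yields the same α.) With (π/L)² = 4*π^2/25 and c = -4/3, the largest admissible constant is α = ((π/L)² + c)/((π/L)² + 1).
Simplifying, α = 4*(-25 + 3*π^2)/(3*(25 + 4*π^2)).


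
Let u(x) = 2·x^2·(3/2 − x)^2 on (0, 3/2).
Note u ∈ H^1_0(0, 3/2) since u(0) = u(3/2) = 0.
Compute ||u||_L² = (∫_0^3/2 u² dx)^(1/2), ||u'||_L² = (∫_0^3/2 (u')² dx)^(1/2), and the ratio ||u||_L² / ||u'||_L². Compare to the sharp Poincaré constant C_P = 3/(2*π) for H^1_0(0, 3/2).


||u||_L² / ||u'||_L² = sqrt(3)/4 < C_P = 3/(2*π).

u(x) = 2·x^2·(3/2 − x)^2, so u'(x) = x*(2*x - 3)*(4*x - 3).
u(x) = 2·x^2·(3/2 − x)^2 vanishes at x = 0 and x = 3/2, so u ∈ H^1_0(0, 3/2). Differentiate via the product rule and integrate the resulting polynomials term by term.
  ∫_0^3/2 u² dx = ∫_0^3/2 (4*x^8 - 24*x^7 + 54*x^6 - 54*x^5 + 81*x^4/4) dx. Term by term:
    ∫_0^3/2 4*x^8 dx = 2187/128;  ∫_0^3/2 -24*x^7 dx = -19683/256;  ∫_0^3/2 54*x^6 dx = 59049/448;
    ∫_0^3/2 -54*x^5 dx = -6561/64;  ∫_0^3/2 81*x^4/4 dx = 19683/640.
  Sum: 2187/128 − 19683/256 + 59049/448 − 6561/64 + 19683/640 = 2187/8960.
  ∫_0^3/2 (u')² dx = ∫_0^3/2 (64*x^6 - 288*x^5 + 468*x^4 - 324*x^3 + 81*x^2) dx. Term by term:
    ∫_0^3/2 64*x^6 dx = 2187/14;  ∫_0^3/2 -288*x^5 dx = -2187/4;  ∫_0^3/2 468*x^4 dx = 28431/40;
    ∫_0^3/2 -324*x^3 dx = -6561/16;  ∫_0^3/2 81*x^2 dx = 729/8.
  Sum: 2187/14 − 2187/4 + 28431/40 − 6561/16 + 729/8 = 729/560.
∫_0^3/2 u² dx = 2187/8960, so ||u||_L² = 27*sqrt(105)/560.
∫_0^3/2 (u')² dx = 729/560, so ||u'||_L² = 27*sqrt(35)/140.
Ratio ||u||_L² / ||u'||_L² = sqrt(3)/4.
Sharp Poincaré constant on H^1_0(0, 3/2) is C_P = L/π = 3/(2*π), achieved by sin(2*π/3·x).
A polynomial bump cannot attain the sharp Poincaré constant (only the first sine eigenfunction does), so the ratio is strictly less than C_P, consistent with ||u||_L² ≤ C_P ||u'||_L².


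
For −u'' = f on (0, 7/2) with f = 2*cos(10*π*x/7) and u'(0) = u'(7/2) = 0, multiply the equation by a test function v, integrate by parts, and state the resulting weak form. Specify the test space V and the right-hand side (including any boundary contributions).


V = H^1(0, 7/2) (no boundary constraint on v; u is determined up to an additive constant); weak form: ∫_0^7/2 u'v' dx = ∫_0^7/2 (2*cos(10*π*x/7)) v dx for all v ∈ V.

Multiply both sides by a test function v and integrate from 0 to 7/2:
  ∫_0^7/2 −u''(x) v(x) dx = ∫_0^7/2 f(x) v(x) dx.
Integrate the LHS by parts once:
  ∫_0^7/2 −u'' v dx = −[u'(x) v(x)]_0^7/2 + ∫_0^7/2 u'(x) v'(x) dx.
Thus ∫_0^7/2 u'(x) v'(x) dx = ∫_0^7/2 f(x) v(x) dx + [u'(x) v(x)]_0^7/2.
Choose V so that boundary terms are either known or forced to vanish.
u has homogeneous Neumann: u'(0) = u'(7/2) = 0. So [u' v]_0^7/2 = 0·v(7/2) − 0·v(0) = 0 for any v; take V = H^1(0, 7/2).
Weak formulation: find u (satisfying any essential BC) such that ∫_0^7/2 u'(x) v'(x) dx = ∫_0^7/2 f v dx for all v ∈ V (homogeneous Neumann, so boundary terms vanish).
Substituting f(x) = 2*cos(10*π*x/7), the right-hand side is ∫_0^7/2 (2*cos(10*π*x/7)) v dx.
Compatibility check (pure Neumann): taking v ≡ 1 ∈ V gives 0 = ∫_0^7/2 f dx + (0) − (0), i.e. ∫_0^7/2 f dx must equal u'(0) − u'(7/2) = 0. Indeed ∫_0^7/2 (2*cos(10*π*x/7)) dx = 0, so the data are compatible. The solution is then unique only up to an additive constant (fix it e.g. by requiring ∫_0^7/2 u dx = 0).


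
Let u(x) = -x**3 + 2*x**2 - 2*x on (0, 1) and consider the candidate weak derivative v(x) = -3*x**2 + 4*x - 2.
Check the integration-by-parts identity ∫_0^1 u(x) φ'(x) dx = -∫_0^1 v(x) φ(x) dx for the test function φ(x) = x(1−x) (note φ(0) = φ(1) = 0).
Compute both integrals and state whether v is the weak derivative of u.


LHS = 3/20, RHS = 3/20. Yes, v = u' weakly.

u(x) = -x**3 + 2*x**2 - 2*x, classical derivative u'(x) = -3*x**2 + 4*x - 2.
φ(x) = x(1−x), so φ'(x) = 1 - 2*x.
Note φ(0) = φ(1) = 0, so the boundary term u·φ vanishes.
LHS = ∫_0^1 u(x) φ'(x) dx = ∫_0^1 (2*x^4 - 5*x^3 + 6*x^2 - 2*x) dx. Term by term:
  ∫_0^1 2*x^4 dx = 2/5;  ∫_0^1 -5*x^3 dx = -5/4;  ∫_0^1 6*x^2 dx = 2;
  ∫_0^1 -2*x dx = -1.
Sum: 2/5 − 5/4 + 2 − 1 = 3/20.
So LHS = 3/20.
∫_0^1 v(x) φ(x) dx = ∫_0^1 (3*x^4 - 7*x^3 + 6*x^2 - 2*x) dx. Term by term:
  ∫_0^1 3*x^4 dx = 3/5;  ∫_0^1 -7*x^3 dx = -7/4;  ∫_0^1 6*x^2 dx = 2;
  ∫_0^1 -2*x dx = -1.
Sum: 3/5 − 7/4 + 2 − 1 = -3/20.
So RHS = -∫_0^1 v(x) φ(x) dx = 3/20.
LHS = RHS, so the identity holds for this test φ.
Moreover u is smooth here and v(x) = u'(x) = -3*x**2 + 4*x - 2 pointwise, so the identity holds for every test function. Hence v is the weak derivative of u.


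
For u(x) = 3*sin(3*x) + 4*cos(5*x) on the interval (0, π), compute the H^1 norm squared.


||u||_{H^1(0,π)}^2 = 253*π

u'(x) = -20*sin(5*x) + 9*cos(3*x).
Expand u² and (u')² and integrate term by term on (0, π), using: for integers n ≥ 1, ∫_0^π sin²(nx) dx = ∫_0^π cos²(nx) dx = π/2; for n ≠ n', ∫_0^π sin(nx)sin(n'x) dx = ∫_0^π cos(nx)cos(n'x) dx = 0; and by product-to-sum, ∫_0^π sin(nx)cos(n'x) dx = ½∫_0^π [sin((n+n')x) + sin((n−n')x)] dx, which is 0 when n+n' is even and 2n/(n²−n'²) when n+n' is odd (it need not vanish on (0, π)).
  u² squared terms: (3)²·∫sin(3x)² dx = 9·π/2 = 9*π/2;  (4)²·∫cos(5x)² dx = 16·π/2 = 8*π.
  u² cross terms: 2·(3)·(4)·∫sin(3x)·cos(5x) dx = 24·(0) = 0.
  So ∫_0^π u² dx = 9*π/2 + 8*π + 0 = 25*π/2.
  (u')² squared terms: (-20)²·∫sin(5x)² dx = 400·π/2 = 200*π;  (9)²·∫cos(3x)² dx = 81·π/2 = 81*π/2.
  (u')² cross terms: 2·(-20)·(9)·∫sin(5x)·cos(3x) dx = -360·(0) = 0.
  So ∫_0^π (u')² dx = 200*π + 81*π/2 + 0 = 481*π/2.
||u||_{H^1}^2 = (25*π/2) + (481*π/2) = 253*π.


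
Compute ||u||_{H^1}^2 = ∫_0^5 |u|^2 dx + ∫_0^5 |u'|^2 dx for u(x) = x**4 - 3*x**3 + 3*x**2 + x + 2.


||u||_{H^1}^2 = 27925325/252

The H^1 norm (squared) on an interval (0, L) is
  ||u||_{H^1}^2 = ∫_0^L u(x)^2 dx + ∫_0^L u'(x)^2 dx.
Compute u'(x) = 4*x**3 - 9*x**2 + 6*x + 1.
Then u(x)^2 = x**8 - 6*x**7 + 15*x**6 - 16*x**5 + 7*x**4 - 6*x**3 + 13*x**2 + 4*x + 4 and u'(x)^2 = 16*x**6 - 72*x**5 + 129*x**4 - 100*x**3 + 18*x**2 + 12*x + 1.
Integrate each monomial from 0 to 5 using ∫_0^5 c·x^n dx = c·5^(n+1)/(n+1):
  ∫_0^5 u(x)^2 dx = ∫_0^5 (x^8 - 6*x^7 + 15*x^6 - 16*x^5 + 7*x^4 - 6*x^3 + 13*x^2 + 4*x + 4) dx. Term by term:
    ∫_0^5 x^8 dx = 1953125/9;  ∫_0^5 -6*x^7 dx = -1171875/4;  ∫_0^5 15*x^6 dx = 1171875/7;
    ∫_0^5 -16*x^5 dx = -125000/3;  ∫_0^5 7*x^4 dx = 4375;  ∫_0^5 -6*x^3 dx = -1875/2;
    ∫_0^5 13*x^2 dx = 1625/3;  ∫_0^5 4*x dx = 50;  ∫_0^5 4 dx = 20.
  Sum: 1953125/9 − 1171875/4 + 1171875/7 − 125000/3 + 4375 − 1875/2 + 1625/3 + 50 + 20 = 13567265/252.
  ∫_0^5 u'(x)^2 dx = ∫_0^5 (16*x^6 - 72*x^5 + 129*x^4 - 100*x^3 + 18*x^2 + 12*x + 1) dx. Term by term:
    ∫_0^5 16*x^6 dx = 1250000/7;  ∫_0^5 -72*x^5 dx = -187500;  ∫_0^5 129*x^4 dx = 80625;
    ∫_0^5 -100*x^3 dx = -15625;  ∫_0^5 18*x^2 dx = 750;  ∫_0^5 12*x dx = 150;
    ∫_0^5 1 dx = 5.
  Sum: 1250000/7 − 187500 + 80625 − 15625 + 750 + 150 + 5 = 398835/7.
Adding: ||u||_{H^1}^2 = 13567265/252 + 398835/7 = 27925325/252.


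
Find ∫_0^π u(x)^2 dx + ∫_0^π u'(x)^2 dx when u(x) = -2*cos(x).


||u||_{H^1(0,π)}^2 = 4*π

u'(x) = 2*sin(x).
Expand u² and (u')² and integrate term by term on (0, π), using: for integers n ≥ 1, ∫_0^π sin²(nx) dx = ∫_0^π cos²(nx) dx = π/2; for n ≠ n', ∫_0^π sin(nx)sin(n'x) dx = ∫_0^π cos(nx)cos(n'x) dx = 0; and by product-to-sum, ∫_0^π sin(nx)cos(n'x) dx = ½∫_0^π [sin((n+n')x) + sin((n−n')x)] dx, which is 0 when n+n' is even and 2n/(n²−n'²) when n+n' is odd (it need not vanish on (0, π)).
  u² squared terms: (-2)²·∫cos(x)² dx = 4·π/2 = 2*π.
  So ∫_0^π u² dx = 2*π.
  (u')² squared terms: (2)²·∫sin(x)² dx = 4·π/2 = 2*π.
  So ∫_0^π (u')² dx = 2*π.
||u||_{H^1}^2 = (2*π) + (2*π) = 4*π.


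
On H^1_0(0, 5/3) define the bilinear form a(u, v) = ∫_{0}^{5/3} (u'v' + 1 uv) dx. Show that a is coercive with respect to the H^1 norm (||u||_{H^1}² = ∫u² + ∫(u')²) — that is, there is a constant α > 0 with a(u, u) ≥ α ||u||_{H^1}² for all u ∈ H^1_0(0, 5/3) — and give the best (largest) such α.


α = 1

Coercivity of a(·,·) on H^1_0(0, 5/3) means a(u, u) ≥ α ||u||_{H^1}² for every u ∈ H^1_0.
The interval has length L = 5/3, and Poincaré/coercivity depend only on L. Here a(u, u) = ∫(u')² + (1)·∫u².
Here c = 1 ≥ 1, so a(u,u) = ∫(u')² + c∫u² ≥ ∫(u')² + ∫u² = ||u||_{H^1}², i.e. α = 1 works. No larger α is possible: a(u,u) ≥ α||u||_{H^1}² means (1−α)∫(u')² ≥ (α−c)∫u², and for the modes u_n = sin(nπ(x−x₀)/L) (x₀ the left endpoint) one has ∫u_n²/∫(u_n')² = (L/(nπ))² → 0, so a(u_n,u_n)/||u_n||_{H^1}² → 1. Hence the optimal constant is α = 1.
Therefore α = 1.


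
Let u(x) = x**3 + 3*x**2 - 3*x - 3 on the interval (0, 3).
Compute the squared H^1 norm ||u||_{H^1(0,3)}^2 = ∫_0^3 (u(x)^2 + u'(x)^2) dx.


||u||_{H^1}^2 = 67257/35

The H^1 norm (squared) on an interval (0, L) is
  ||u||_{H^1}^2 = ∫_0^L u(x)^2 dx + ∫_0^L u'(x)^2 dx.
Compute u'(x) = 3*x**2 + 6*x - 3.
Then u(x)^2 = x**6 + 6*x**5 + 3*x**4 - 24*x**3 - 9*x**2 + 18*x + 9 and u'(x)^2 = 9*x**4 + 36*x**3 + 18*x**2 - 36*x + 9.
Integrate each monomial from 0 to 3 using ∫_0^3 c·x^n dx = c·3^(n+1)/(n+1):
  ∫_0^3 u(x)^2 dx = ∫_0^3 (x^6 + 6*x^5 + 3*x^4 - 24*x^3 - 9*x^2 + 18*x + 9) dx. Term by term:
    ∫_0^3 x^6 dx = 2187/7;  ∫_0^3 6*x^5 dx = 729;  ∫_0^3 3*x^4 dx = 729/5;
    ∫_0^3 -24*x^3 dx = -486;  ∫_0^3 -9*x^2 dx = -81;  ∫_0^3 18*x dx = 81;
    ∫_0^3 9 dx = 27.
  Sum: 2187/7 + 729 + 729/5 − 486 − 81 + 81 + 27 = 25488/35.
  ∫_0^3 u'(x)^2 dx = ∫_0^3 (9*x^4 + 36*x^3 + 18*x^2 - 36*x + 9) dx. Term by term:
    ∫_0^3 9*x^4 dx = 2187/5;  ∫_0^3 36*x^3 dx = 729;  ∫_0^3 18*x^2 dx = 162;
    ∫_0^3 -36*x dx = -162;  ∫_0^3 9 dx = 27.
  Sum: 2187/5 + 729 + 162 − 162 + 27 = 5967/5.
Adding: ||u||_{H^1}^2 = 25488/35 + 5967/5 = 67257/35.


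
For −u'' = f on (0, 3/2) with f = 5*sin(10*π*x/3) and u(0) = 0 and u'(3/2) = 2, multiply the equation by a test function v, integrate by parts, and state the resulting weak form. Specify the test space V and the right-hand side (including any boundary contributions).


V = {v ∈ H^1(0, 3/2) : v(0) = 0} (test functions vanish at x = 0 where u is specified); weak form: ∫_0^3/2 u'v' dx = ∫_0^3/2 (5*sin(10*π*x/3)) v dx + 2·v(3/2) for all v ∈ V.

Multiply both sides by a test function v and integrate from 0 to 3/2:
  ∫_0^3/2 −u''(x) v(x) dx = ∫_0^3/2 f(x) v(x) dx.
Integrate the LHS by parts once:
  ∫_0^3/2 −u'' v dx = −[u'(x) v(x)]_0^3/2 + ∫_0^3/2 u'(x) v'(x) dx.
Thus ∫_0^3/2 u'(x) v'(x) dx = ∫_0^3/2 f(x) v(x) dx + [u'(x) v(x)]_0^3/2.
Choose V so that boundary terms are either known or forced to vanish.
Mixed BC: u(0) = 0 (Dirichlet) and u'(3/2) = 2 (Neumann). Define V = {v ∈ H^1(0, 3/2) : v(0) = 0}. Then [u' v]_0^3/2 = u'(3/2)·v(3/2) − u'(0)·0 = 2·v(3/2).
Weak formulation: find u (satisfying any essential BC) such that ∫_0^3/2 u'(x) v'(x) dx = ∫_0^3/2 f v dx + 2·v(3/2) for all v ∈ V (Dirichlet at 0 absorbed into V; Neumann datum at x = 3/2 contributes the boundary term).
Substituting f(x) = 5*sin(10*π*x/3), the right-hand side is ∫_0^3/2 (5*sin(10*π*x/3)) v dx + 2·v(3/2).


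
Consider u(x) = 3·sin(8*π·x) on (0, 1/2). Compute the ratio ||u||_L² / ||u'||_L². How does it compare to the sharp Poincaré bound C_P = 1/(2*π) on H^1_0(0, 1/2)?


||u||_L² / ||u'||_L² = 1/(8*π) < C_P = 1/(2*π).

u(x) = 3·sin(8*π·x), so u'(x) = 24*π*cos(8*π*x).
Writing u(x) = A·sin(kπx/L) with A = 3 and k = 4, use ∫_0^L sin²(kπx/L) dx = L/2 and ∫_0^L cos²(kπx/L) dx = L/2.
u² = 9·sin²(8*π·x) and (u')² = 576*π^2·cos²(8*π·x), and each of sin², cos² integrates to L/2 = 1/4 over (0, 1/2).
∫_0^1/2 u² dx = 9/4, so ||u||_L² = 3/2.
∫_0^1/2 (u')² dx = 144*π^2, so ||u'||_L² = 12*π.
Ratio ||u||_L² / ||u'||_L² = 1/(8*π).
Sharp Poincaré constant on H^1_0(0, 1/2) is C_P = L/π = 1/(2*π), achieved by sin(2*π·x).
This is the k = 4 harmonic; the ratio L/(kπ) is strictly less than C_P = L/π, consistent with the sharp inequality ||u||_L² ≤ C_P ||u'||_L².


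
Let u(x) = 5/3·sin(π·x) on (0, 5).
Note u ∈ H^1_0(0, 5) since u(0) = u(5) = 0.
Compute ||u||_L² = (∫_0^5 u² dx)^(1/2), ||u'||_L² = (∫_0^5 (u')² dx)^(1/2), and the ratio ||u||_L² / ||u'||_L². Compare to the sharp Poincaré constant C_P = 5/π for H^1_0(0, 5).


||u||_L² / ||u'||_L² = 1/π < C_P = 5/π.

u(x) = 5/3·sin(π·x), so u'(x) = 5*π*cos(π*x)/3.
Writing u(x) = A·sin(kπx/L) with A = 5/3 and k = 5, use ∫_0^L sin²(kπx/L) dx = L/2 and ∫_0^L cos²(kπx/L) dx = L/2.
u² = 25/9·sin²(π·x) and (u')² = 25*π^2/9·cos²(π·x), and each of sin², cos² integrates to L/2 = 5/2 over (0, 5).
∫_0^5 u² dx = 125/18, so ||u||_L² = 5*sqrt(10)/6.
∫_0^5 (u')² dx = 125*π^2/18, so ||u'||_L² = 5*sqrt(10)*π/6.
Ratio ||u||_L² / ||u'||_L² = 1/π.
Sharp Poincaré constant on H^1_0(0, 5) is C_P = L/π = 5/π, achieved by sin(π/5·x).
This is the k = 5 harmonic; the ratio L/(kπ) is strictly less than C_P = L/π, consistent with the sharp inequality ||u||_L² ≤ C_P ||u'||_L².


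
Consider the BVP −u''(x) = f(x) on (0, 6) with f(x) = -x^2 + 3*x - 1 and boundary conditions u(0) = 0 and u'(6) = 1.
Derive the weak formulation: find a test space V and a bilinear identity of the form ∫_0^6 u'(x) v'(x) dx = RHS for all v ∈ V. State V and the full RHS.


V = {v ∈ H^1(0, 6) : v(0) = 0} (test functions vanish at x = 0 where u is specified); weak form: ∫_0^6 u'v' dx = ∫_0^6 (-x^2 + 3*x - 1) v dx + v(6) for all v ∈ V.

Multiply both sides by a test function v and integrate from 0 to 6:
  ∫_0^6 −u''(x) v(x) dx = ∫_0^6 f(x) v(x) dx.
Integrate the LHS by parts once:
  ∫_0^6 −u'' v dx = −[u'(x) v(x)]_0^6 + ∫_0^6 u'(x) v'(x) dx.
Thus ∫_0^6 u'(x) v'(x) dx = ∫_0^6 f(x) v(x) dx + [u'(x) v(x)]_0^6.
Choose V so that boundary terms are either known or forced to vanish.
Mixed BC: u(0) = 0 (Dirichlet) and u'(6) = 1 (Neumann). Define V = {v ∈ H^1(0, 6) : v(0) = 0}. Then [u' v]_0^6 = u'(6)·v(6) − u'(0)·0 = v(6).
Weak formulation: find u (satisfying any essential BC) such that ∫_0^6 u'(x) v'(x) dx = ∫_0^6 f v dx + v(6) for all v ∈ V (Dirichlet at 0 absorbed into V; Neumann datum at x = 6 contributes the boundary term).
Substituting f(x) = -x^2 + 3*x - 1, the right-hand side is ∫_0^6 (-x^2 + 3*x - 1) v dx + v(6).


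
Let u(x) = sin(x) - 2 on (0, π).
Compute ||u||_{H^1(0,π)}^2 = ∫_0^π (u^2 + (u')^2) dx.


||u||_{H^1(0,π)}^2 = -8 + 5*π

u'(x) = cos(x).
Expand u² and (u')² and integrate term by term on (0, π), using: for integers n ≥ 1, ∫_0^π sin²(nx) dx = ∫_0^π cos²(nx) dx = π/2; for n ≠ n', ∫_0^π sin(nx)sin(n'x) dx = ∫_0^π cos(nx)cos(n'x) dx = 0; and by product-to-sum, ∫_0^π sin(nx)cos(n'x) dx = ½∫_0^π [sin((n+n')x) + sin((n−n')x)] dx, which is 0 when n+n' is even and 2n/(n²−n'²) when n+n' is odd (it need not vanish on (0, π)). For the constant mode: ∫_0^π 1 dx = π, ∫_0^π cos(nx) dx = 0, ∫_0^π sin(nx) dx = (1−(−1)^n)/n.
  u² squared terms: (-2)²·∫1 dx = 4·π = 4*π;  (1)²·∫sin(x)² dx = 1·π/2 = π/2.
  u² cross terms: 2·(-2)·(1)·∫1·sin(x) dx = -4·(2) = -8.
  So ∫_0^π u² dx = 4*π + π/2 − 8 = -8 + 9*π/2.
  (u')² squared terms: (1)²·∫cos(x)² dx = 1·π/2 = π/2.
  So ∫_0^π (u')² dx = π/2.
||u||_{H^1}^2 = (-8 + 9*π/2) + (π/2) = -8 + 5*π.


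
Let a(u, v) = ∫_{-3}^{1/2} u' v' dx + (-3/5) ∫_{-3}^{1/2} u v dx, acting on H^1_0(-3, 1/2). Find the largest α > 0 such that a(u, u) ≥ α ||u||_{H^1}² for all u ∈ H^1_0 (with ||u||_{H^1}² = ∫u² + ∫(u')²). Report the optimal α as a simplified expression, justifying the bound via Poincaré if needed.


α = (-147 + 20*π^2)/(5*(4*π^2 + 49))

Coercivity of a(·,·) on H^1_0(-3, 1/2) means a(u, u) ≥ α ||u||_{H^1}² for every u ∈ H^1_0.
The interval has length L = 7/2, and Poincaré/coercivity depend only on L. Here a(u, u) = ∫(u')² + (-3/5)·∫u².
Here c = -3/5 < 0 with |c| < (π/L)² = 4*π^2/49, so coercivity still holds. The condition a(u,u) ≥ α||u||_{H^1}² reads (1−α)∫(u')² ≥ (α−c)∫u². Any admissible α is ≤ 1 (rapidly oscillating u have ∫u²/∫(u')² → 0), and α = 1 would force 0 ≥ (1−c)∫u², impossible since c < 1; so 1−α > 0. By the sharp Poincaré inequality on H^1_0 of an interval of length L, ∫(u')² ≥ (π/L)²∫u² with equality for the first sine mode sin(π(x−x₀)/L) (x₀ the left endpoint), so the inequality holds for all u iff (1−α)(π/L)² ≥ α − c, i.e. α ≤ ((π/L)² + c)/((π/L)² + 1) = (1 + c(L/π)²)/(1 + (L/π)²). (Direct route, valid since c ≤ 0: Poincaré gives c∫u² ≥ c(L/π)²∫(u')², so a(u,u) ≥ (1 + c(L/π)²)∫(u')², while ||u||_{H^1}² ≤ (1 + (L/π)²)∫(u')²; dividing yields the same α.) With (π/L)² = 4*π^2/49 and c = -3/5, the largest admissible constant is α = ((π/L)² + c)/((π/L)² + 1).
Simplifying, α = (-147 + 20*π^2)/(5*(4*π^2 + 49)).


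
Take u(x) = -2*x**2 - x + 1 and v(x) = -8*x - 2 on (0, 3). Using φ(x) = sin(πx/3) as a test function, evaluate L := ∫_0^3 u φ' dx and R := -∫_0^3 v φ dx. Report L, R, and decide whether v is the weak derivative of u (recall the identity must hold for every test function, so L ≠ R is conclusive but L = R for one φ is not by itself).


LHS = 42/π, RHS = 84/π. No, v is not the weak derivative of u.

u(x) = -2*x**2 - x + 1, classical derivative u'(x) = -4*x - 1.
φ(x) = sin(πx/3), so φ'(x) = π*cos(π*x/3)/3.
Note φ(0) = φ(3) = 0, so the boundary term u·φ vanishes.
LHS = ∫_0^3 u(x) φ'(x) dx = ∫_0^3 (-2*π*x^2*cos(π*x/3)/3 - π*x*cos(π*x/3)/3 + π*cos(π*x/3)/3) dx. Term by term:
  ∫_0^3 π*cos(π*x/3)/3 dx = 0;  ∫_0^3 -2*π*x^2*cos(π*x/3)/3 dx = 36/π;  ∫_0^3 -π*x*cos(π*x/3)/3 dx = 6/π.
Sum: 0 + 36/π + 6/π = 42/π.
So LHS = 42/π.
∫_0^3 v(x) φ(x) dx = ∫_0^3 (-8*x*sin(π*x/3) - 2*sin(π*x/3)) dx. Term by term:
  ∫_0^3 -2*sin(π*x/3) dx = -12/π;  ∫_0^3 -8*x*sin(π*x/3) dx = -72/π.
Sum: -12/π − 72/π = -84/π.
So RHS = -∫_0^3 v(x) φ(x) dx = 84/π.
LHS − RHS = -42/π ≠ 0, so the identity fails.
(For a valid weak derivative the identity must hold for EVERY test function, in particular this one. The failure shows v is NOT the weak derivative of u.)
Correct weak derivative would be u'(x) = -4*x - 1.


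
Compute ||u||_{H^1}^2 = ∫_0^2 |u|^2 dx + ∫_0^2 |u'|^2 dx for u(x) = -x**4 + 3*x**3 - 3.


||u||_{H^1}^2 = 17902/315

The H^1 norm (squared) on an interval (0, L) is
  ||u||_{H^1}^2 = ∫_0^L u(x)^2 dx + ∫_0^L u'(x)^2 dx.
Compute u'(x) = -4*x**3 + 9*x**2.
Then u(x)^2 = x**8 - 6*x**7 + 9*x**6 + 6*x**4 - 18*x**3 + 9 and u'(x)^2 = 16*x**6 - 72*x**5 + 81*x**4.
Integrate each monomial from 0 to 2 using ∫_0^2 c·x^n dx = c·2^(n+1)/(n+1):
  ∫_0^2 u(x)^2 dx = ∫_0^2 (x^8 - 6*x^7 + 9*x^6 + 6*x^4 - 18*x^3 + 9) dx. Term by term:
    ∫_0^2 x^8 dx = 512/9;  ∫_0^2 -6*x^7 dx = -192;  ∫_0^2 9*x^6 dx = 1152/7;
    ∫_0^2 6*x^4 dx = 192/5;  ∫_0^2 -18*x^3 dx = -72;  ∫_0^2 9 dx = 18.
  Sum: 512/9 − 192 + 1152/7 + 192/5 − 72 + 18 = 4366/315.
  ∫_0^2 u'(x)^2 dx = ∫_0^2 (16*x^6 - 72*x^5 + 81*x^4) dx. Term by term:
    ∫_0^2 16*x^6 dx = 2048/7;  ∫_0^2 -72*x^5 dx = -768;  ∫_0^2 81*x^4 dx = 2592/5.
  Sum: 2048/7 − 768 + 2592/5 = 1504/35.
Adding: ||u||_{H^1}^2 = 4366/315 + 1504/35 = 17902/315.


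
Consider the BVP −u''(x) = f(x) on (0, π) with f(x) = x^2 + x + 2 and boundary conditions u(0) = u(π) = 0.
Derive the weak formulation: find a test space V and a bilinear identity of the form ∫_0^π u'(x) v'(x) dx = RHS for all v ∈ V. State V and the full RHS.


V = H^1_0(0, π) (so v(0) = v(π) = 0); weak form: ∫_0^π u'v' dx = ∫_0^π (x^2 + x + 2) v dx for all v ∈ V.

Multiply both sides by a test function v and integrate from 0 to π:
  ∫_0^π −u''(x) v(x) dx = ∫_0^π f(x) v(x) dx.
Integrate the LHS by parts once:
  ∫_0^π −u'' v dx = −[u'(x) v(x)]_0^π + ∫_0^π u'(x) v'(x) dx.
Thus ∫_0^π u'(x) v'(x) dx = ∫_0^π f(x) v(x) dx + [u'(x) v(x)]_0^π.
Choose V so that boundary terms are either known or forced to vanish.
u is Dirichlet: u(0) = u(π) = 0. Let V = H^1_0(0, π); then v(0) = v(π) = 0, and [u' v]_0^π = 0.
Weak formulation: find u (satisfying any essential BC) such that ∫_0^π u'(x) v'(x) dx = ∫_0^π f v dx for all v ∈ V.
Substituting f(x) = x^2 + x + 2, the right-hand side is ∫_0^π (x^2 + x + 2) v dx.


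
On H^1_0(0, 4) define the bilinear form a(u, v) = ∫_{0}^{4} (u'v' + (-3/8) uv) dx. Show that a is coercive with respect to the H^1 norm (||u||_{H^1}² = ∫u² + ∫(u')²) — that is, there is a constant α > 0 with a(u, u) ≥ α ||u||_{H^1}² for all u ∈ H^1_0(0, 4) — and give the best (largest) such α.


α = (-6 + π^2)/(π^2 + 16)

Coercivity of a(·,·) on H^1_0(0, 4) means a(u, u) ≥ α ||u||_{H^1}² for every u ∈ H^1_0.
The interval has length L = 4, and Poincaré/coercivity depend only on L. Here a(u, u) = ∫(u')² + (-3/8)·∫u².
Here c = -3/8 < 0 with |c| < (π/L)² = π^2/16, so coercivity still holds. The condition a(u,u) ≥ α||u||_{H^1}² reads (1−α)∫(u')² ≥ (α−c)∫u². Any admissible α is ≤ 1 (rapidly oscillating u have ∫u²/∫(u')² → 0), and α = 1 would force 0 ≥ (1−c)∫u², impossible since c < 1; so 1−α > 0. By the sharp Poincaré inequality on H^1_0 of an interval of length L, ∫(u')² ≥ (π/L)²∫u² with equality for the first sine mode sin(π(x−x₀)/L) (x₀ the left endpoint), so the inequality holds for all u iff (1−α)(π/L)² ≥ α − c, i.e. α ≤ ((π/L)² + c)/((π/L)² + 1) = (1 + c(L/π)²)/(1 + (L/π)²). (Direct route, valid since c ≤ 0: Poincaré gives c∫u² ≥ c(L/π)²∫(u')², so a(u,u) ≥ (1 + c(L/π)²)∫(u')², while ||u||_{H^1}² ≤ (1 + (L/π)²)∫(u')²; dividing yields the same α.) With (π/L)² = π^2/16 and c = -3/8, the largest admissible constant is α = ((π/L)² + c)/((π/L)² + 1).
Simplifying, α = (-6 + π^2)/(π^2 + 16).


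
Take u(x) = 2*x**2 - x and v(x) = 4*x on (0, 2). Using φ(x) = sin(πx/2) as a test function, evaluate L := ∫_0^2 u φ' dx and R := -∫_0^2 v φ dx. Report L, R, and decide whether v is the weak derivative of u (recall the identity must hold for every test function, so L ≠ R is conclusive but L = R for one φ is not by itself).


LHS = -12/π, RHS = -16/π. No, v is not the weak derivative of u.

u(x) = 2*x**2 - x, classical derivative u'(x) = 4*x - 1.
φ(x) = sin(πx/2), so φ'(x) = π*cos(π*x/2)/2.
Note φ(0) = φ(2) = 0, so the boundary term u·φ vanishes.
LHS = ∫_0^2 u(x) φ'(x) dx = ∫_0^2 (π*x^2*cos(π*x/2) - π*x*cos(π*x/2)/2) dx. Term by term:
  ∫_0^2 π*x^2*cos(π*x/2) dx = -16/π;  ∫_0^2 -π*x*cos(π*x/2)/2 dx = 4/π.
Sum: -16/π + 4/π = -12/π.
So LHS = -12/π.
∫_0^2 v(x) φ(x) dx = ∫_0^2 (4*x*sin(π*x/2)) dx. Term by term:
  ∫_0^2 4*x*sin(π*x/2) dx = 16/π.
So RHS = -∫_0^2 v(x) φ(x) dx = -16/π.
LHS − RHS = 4/π ≠ 0, so the identity fails.
(For a valid weak derivative the identity must hold for EVERY test function, in particular this one. The failure shows v is NOT the weak derivative of u.)
Correct weak derivative would be u'(x) = 4*x - 1.


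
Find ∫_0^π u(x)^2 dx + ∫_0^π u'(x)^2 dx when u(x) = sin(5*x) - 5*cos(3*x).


||u||_{H^1(0,π)}^2 = 138*π

u'(x) = 15*sin(3*x) + 5*cos(5*x).
Expand u² and (u')² and integrate term by term on (0, π), using: for integers n ≥ 1, ∫_0^π sin²(nx) dx = ∫_0^π cos²(nx) dx = π/2; for n ≠ n', ∫_0^π sin(nx)sin(n'x) dx = ∫_0^π cos(nx)cos(n'x) dx = 0; and by product-to-sum, ∫_0^π sin(nx)cos(n'x) dx = ½∫_0^π [sin((n+n')x) + sin((n−n')x)] dx, which is 0 when n+n' is even and 2n/(n²−n'²) when n+n' is odd (it need not vanish on (0, π)).
  u² squared terms: (-5)²·∫cos(3x)² dx = 25·π/2 = 25*π/2;  (1)²·∫sin(5x)² dx = 1·π/2 = π/2.
  u² cross terms: 2·(-5)·(1)·∫cos(3x)·sin(5x) dx = -10·(0) = 0.
  So ∫_0^π u² dx = 25*π/2 + π/2 + 0 = 13*π.
  (u')² squared terms: (5)²·∫cos(5x)² dx = 25·π/2 = 25*π/2;  (15)²·∫sin(3x)² dx = 225·π/2 = 225*π/2.
  (u')² cross terms: 2·(5)·(15)·∫cos(5x)·sin(3x) dx = 150·(0) = 0.
  So ∫_0^π (u')² dx = 25*π/2 + 225*π/2 + 0 = 125*π.
||u||_{H^1}^2 = (13*π) + (125*π) = 138*π.
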